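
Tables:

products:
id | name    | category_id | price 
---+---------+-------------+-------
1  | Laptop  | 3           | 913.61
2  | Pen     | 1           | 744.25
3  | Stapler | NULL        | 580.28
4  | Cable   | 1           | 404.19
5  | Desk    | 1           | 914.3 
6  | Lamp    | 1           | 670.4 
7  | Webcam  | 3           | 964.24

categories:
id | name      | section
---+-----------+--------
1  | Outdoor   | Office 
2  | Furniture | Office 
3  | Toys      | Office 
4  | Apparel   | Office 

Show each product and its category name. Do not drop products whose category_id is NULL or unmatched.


LEFT JOIN keeps every row from products (the left table); where category_id has no match in categories, the category columns become NULL. Walk through each product:
  - product 1 (Laptop): category_id=3 -> matches Toys
  - product 2 (Pen): category_id=1 -> matches Outdoor
  - product 3 (Stapler): category_id=NULL, no match -> kept with NULL
  - product 4 (Cable): category_id=1 -> matches Outdoor
  - product 5 (Desk): category_id=1 -> matches Outdoor
  - product 6 (Lamp): category_id=1 -> matches Outdoor
  - product 7 (Webcam): category_id=3 -> matches Toys
All 7 rows appear; 1 has NULL category.

SQL:
SELECT a.name, b.name AS category
FROM products a
LEFT JOIN categories b ON a.category_id = b.id

Result:
name    | category
--------+---------
Laptop  | Toys    
Pen     | Outdoor 
Stapler | NULL    
Cable   | Outdoor 
Desk    | Outdoor 
Lamp    | Outdoor 
Webcam  | Toys    


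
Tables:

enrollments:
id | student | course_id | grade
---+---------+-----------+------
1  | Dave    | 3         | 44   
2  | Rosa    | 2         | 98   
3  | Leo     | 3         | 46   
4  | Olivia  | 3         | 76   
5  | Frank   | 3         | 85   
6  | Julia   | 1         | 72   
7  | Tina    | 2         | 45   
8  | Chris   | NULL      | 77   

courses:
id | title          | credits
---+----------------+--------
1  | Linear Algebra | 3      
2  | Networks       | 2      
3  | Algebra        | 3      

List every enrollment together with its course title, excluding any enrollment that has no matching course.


INNER JOIN keeps only enrollments rows whose course_id matches an id in courses. Walk through each enrollment:
  - enrollment 1 (Dave): course_id=3 -> matches Algebra
  - enrollment 2 (Rosa): course_id=2 -> matches Networks
  - enrollment 3 (Leo): course_id=3 -> matches Algebra
  - enrollment 4 (Olivia): course_id=3 -> matches Algebra
  - enrollment 5 (Frank): course_id=3 -> matches Algebra
  - enrollment 6 (Julia): course_id=1 -> matches Linear Algebra
  - enrollment 7 (Tina): course_id=2 -> matches Networks
  - enrollment 8 (Chris): course_id=NULL, no match -> dropped
So 1 of 8 rows is dropped.

SQL:
SELECT a.student, b.title AS course
FROM enrollments a
INNER JOIN courses b ON a.course_id = b.id

Result:
student | course        
--------+---------------
Dave    | Algebra       
Rosa    | Networks      
Leo     | Algebra       
Olivia  | Algebra       
Frank   | Algebra       
Julia   | Linear Algebra
Tina    | Networks      


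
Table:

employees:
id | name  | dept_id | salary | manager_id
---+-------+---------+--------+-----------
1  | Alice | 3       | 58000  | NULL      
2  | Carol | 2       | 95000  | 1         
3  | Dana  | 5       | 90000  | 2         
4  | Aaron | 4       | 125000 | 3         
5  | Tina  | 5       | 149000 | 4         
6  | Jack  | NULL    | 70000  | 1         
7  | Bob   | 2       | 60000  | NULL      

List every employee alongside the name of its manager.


This is a self-join: employees is joined to a second copy of itself, matching each row's manager_id to another row's id. Use LEFT JOIN so rows with manager_id=NULL are kept.
  - employee 1 (Alice): manager_id=NULL -> NULL
  - employee 2 (Carol): manager_id=1 -> Alice
  - employee 3 (Dana): manager_id=2 -> Carol
  - employee 4 (Aaron): manager_id=3 -> Dana
  - employee 5 (Tina): manager_id=4 -> Aaron
  - employee 6 (Jack): manager_id=1 -> Alice
  - employee 7 (Bob): manager_id=NULL -> NULL

SQL:
SELECT a.name AS item, b.name AS manager
FROM employees a
LEFT JOIN employees b ON a.manager_id = b.id

Result:
item  | manager
------+--------
Alice | NULL   
Carol | Alice  
Dana  | Carol  
Aaron | Dana   
Tina  | Aaron  
Jack  | Alice  
Bob   | NULL   


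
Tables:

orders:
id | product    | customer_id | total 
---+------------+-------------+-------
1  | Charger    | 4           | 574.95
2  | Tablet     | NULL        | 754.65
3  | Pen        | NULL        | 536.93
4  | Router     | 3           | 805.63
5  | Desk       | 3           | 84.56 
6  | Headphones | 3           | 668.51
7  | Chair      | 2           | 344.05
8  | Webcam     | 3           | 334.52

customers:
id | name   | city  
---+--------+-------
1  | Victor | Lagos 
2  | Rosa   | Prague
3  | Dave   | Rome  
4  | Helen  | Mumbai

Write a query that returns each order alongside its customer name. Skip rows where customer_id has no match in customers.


INNER JOIN keeps only orders rows whose customer_id matches an id in customers. Walk through each order:
  - order 1 (Charger): customer_id=4 -> matches Helen
  - order 2 (Tablet): customer_id=NULL, no match -> dropped
  - order 3 (Pen): customer_id=NULL, no match -> dropped
  - order 4 (Router): customer_id=3 -> matches Dave
  - order 5 (Desk): customer_id=3 -> matches Dave
  - order 6 (Headphones): customer_id=3 -> matches Dave
  - order 7 (Chair): customer_id=2 -> matches Rosa
  - order 8 (Webcam): customer_id=3 -> matches Dave
So 2 of 8 rows are dropped.

SQL:
SELECT a.product, b.name AS customer
FROM orders a
INNER JOIN customers b ON a.customer_id = b.id

Result:
product    | customer
-----------+---------
Charger    | Helen   
Router     | Dave    
Desk       | Dave    
Headphones | Dave    
Chair      | Rosa    
Webcam     | Dave    


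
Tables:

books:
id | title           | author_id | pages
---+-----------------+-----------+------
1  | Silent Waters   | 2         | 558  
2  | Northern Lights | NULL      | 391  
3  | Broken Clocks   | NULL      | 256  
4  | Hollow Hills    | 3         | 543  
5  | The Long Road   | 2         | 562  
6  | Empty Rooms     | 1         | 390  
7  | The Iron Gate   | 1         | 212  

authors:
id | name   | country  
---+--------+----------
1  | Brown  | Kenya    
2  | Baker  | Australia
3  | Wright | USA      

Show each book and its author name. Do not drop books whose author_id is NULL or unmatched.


LEFT JOIN keeps every row from books (the left table); where author_id has no match in authors, the author columns become NULL. Walk through each book:
  - book 1 (Silent Waters): author_id=2 -> matches Baker
  - book 2 (Northern Lights): author_id=NULL, no match -> kept with NULL
  - book 3 (Broken Clocks): author_id=NULL, no match -> kept with NULL
  - book 4 (Hollow Hills): author_id=3 -> matches Wright
  - book 5 (The Long Road): author_id=2 -> matches Baker
  - book 6 (Empty Rooms): author_id=1 -> matches Brown
  - book 7 (The Iron Gate): author_id=1 -> matches Brown
All 7 rows appear; 2 have NULL author.

SQL:
SELECT a.title, b.name AS author
FROM books a
LEFT JOIN authors b ON a.author_id = b.id

Result:
title           | author
----------------+-------
Silent Waters   | Baker 
Northern Lights | NULL  
Broken Clocks   | NULL  
Hollow Hills    | Wright
The Long Road   | Baker 
Empty Rooms     | Brown 
The Iron Gate   | Brown 


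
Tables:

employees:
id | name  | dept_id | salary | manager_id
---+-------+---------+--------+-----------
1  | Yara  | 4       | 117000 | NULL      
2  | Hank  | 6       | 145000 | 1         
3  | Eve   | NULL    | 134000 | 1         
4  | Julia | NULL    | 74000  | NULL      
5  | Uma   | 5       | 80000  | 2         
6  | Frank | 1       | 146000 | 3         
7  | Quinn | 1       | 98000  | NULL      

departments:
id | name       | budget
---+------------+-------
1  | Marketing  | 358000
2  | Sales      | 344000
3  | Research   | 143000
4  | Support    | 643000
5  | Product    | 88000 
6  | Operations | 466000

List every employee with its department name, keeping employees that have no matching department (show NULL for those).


LEFT JOIN keeps every row from employees (the left table); where dept_id has no match in departments, the department columns become NULL. Walk through each employee:
  - employee 1 (Yara): dept_id=4 -> matches Support
  - employee 2 (Hank): dept_id=6 -> matches Operations
  - employee 3 (Eve): dept_id=NULL, no match -> kept with NULL
  - employee 4 (Julia): dept_id=NULL, no match -> kept with NULL
  - employee 5 (Uma): dept_id=5 -> matches Product
  - employee 6 (Frank): dept_id=1 -> matches Marketing
  - employee 7 (Quinn): dept_id=1 -> matches Marketing
All 7 rows appear; 2 have NULL department.

SQL:
SELECT a.name, b.name AS department
FROM employees a
LEFT JOIN departments b ON a.dept_id = b.id

Result:
name  | department
------+-----------
Yara  | Support   
Hank  | Operations
Eve   | NULL      
Julia | NULL      
Uma   | Product   
Frank | Marketing 
Quinn | Marketing 


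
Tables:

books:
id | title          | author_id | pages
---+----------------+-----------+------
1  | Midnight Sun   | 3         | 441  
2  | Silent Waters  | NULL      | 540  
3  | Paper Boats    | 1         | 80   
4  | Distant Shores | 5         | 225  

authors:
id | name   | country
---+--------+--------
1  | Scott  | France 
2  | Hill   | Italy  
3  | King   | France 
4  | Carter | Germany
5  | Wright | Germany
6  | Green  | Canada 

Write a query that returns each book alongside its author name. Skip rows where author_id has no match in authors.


INNER JOIN keeps only books rows whose author_id matches an id in authors. Walk through each book:
  - book 1 (Midnight Sun): author_id=3 -> matches King
  - book 2 (Silent Waters): author_id=NULL, no match -> dropped
  - book 3 (Paper Boats): author_id=1 -> matches Scott
  - book 4 (Distant Shores): author_id=5 -> matches Wright
So 1 of 4 rows is dropped.

SQL:
SELECT a.title, b.name AS author
FROM books a
INNER JOIN authors b ON a.author_id = b.id

Result:
title          | author
---------------+-------
Midnight Sun   | King  
Paper Boats    | Scott 
Distant Shores | Wright


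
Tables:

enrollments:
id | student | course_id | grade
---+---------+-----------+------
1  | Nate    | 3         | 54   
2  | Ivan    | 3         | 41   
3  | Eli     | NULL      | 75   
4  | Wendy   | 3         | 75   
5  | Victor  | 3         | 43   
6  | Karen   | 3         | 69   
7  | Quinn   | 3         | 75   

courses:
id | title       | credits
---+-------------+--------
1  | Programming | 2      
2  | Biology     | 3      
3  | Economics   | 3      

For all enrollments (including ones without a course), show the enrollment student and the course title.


LEFT JOIN keeps every row from enrollments (the left table); where course_id has no match in courses, the course columns become NULL. Walk through each enrollment:
  - enrollment 1 (Nate): course_id=3 -> matches Economics
  - enrollment 2 (Ivan): course_id=3 -> matches Economics
  - enrollment 3 (Eli): course_id=NULL, no match -> kept with NULL
  - enrollment 4 (Wendy): course_id=3 -> matches Economics
  - enrollment 5 (Victor): course_id=3 -> matches Economics
  - enrollment 6 (Karen): course_id=3 -> matches Economics
  - enrollment 7 (Quinn): course_id=3 -> matches Economics
All 7 rows appear; 1 has NULL course.

SQL:
SELECT a.student, b.title AS course
FROM enrollments a
LEFT JOIN courses b ON a.course_id = b.id

Result:
student | course   
--------+----------
Nate    | Economics
Ivan    | Economics
Eli     | NULL     
Wendy   | Economics
Victor  | Economics
Karen   | Economics
Quinn   | Economics


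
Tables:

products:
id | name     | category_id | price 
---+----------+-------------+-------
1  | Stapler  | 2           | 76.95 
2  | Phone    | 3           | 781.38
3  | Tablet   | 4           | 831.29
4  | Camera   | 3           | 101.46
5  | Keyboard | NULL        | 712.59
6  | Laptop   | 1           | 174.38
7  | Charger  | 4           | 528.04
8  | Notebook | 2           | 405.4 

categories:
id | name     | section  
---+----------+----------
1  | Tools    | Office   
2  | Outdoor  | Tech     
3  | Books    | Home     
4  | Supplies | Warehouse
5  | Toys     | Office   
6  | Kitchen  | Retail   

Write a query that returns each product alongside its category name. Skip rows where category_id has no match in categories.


INNER JOIN keeps only products rows whose category_id matches an id in categories. Walk through each product:
  - product 1 (Stapler): category_id=2 -> matches Outdoor
  - product 2 (Phone): category_id=3 -> matches Books
  - product 3 (Tablet): category_id=4 -> matches Supplies
  - product 4 (Camera): category_id=3 -> matches Books
  - product 5 (Keyboard): category_id=NULL, no match -> dropped
  - product 6 (Laptop): category_id=1 -> matches Tools
  - product 7 (Charger): category_id=4 -> matches Supplies
  - product 8 (Notebook): category_id=2 -> matches Outdoor
So 1 of 8 rows is dropped.

SQL:
SELECT a.name, b.name AS category
FROM products a
INNER JOIN categories b ON a.category_id = b.id

Result:
name     | category
---------+---------
Stapler  | Outdoor 
Phone    | Books   
Tablet   | Supplies
Camera   | Books   
Laptop   | Tools   
Charger  | Supplies
Notebook | Outdoor 


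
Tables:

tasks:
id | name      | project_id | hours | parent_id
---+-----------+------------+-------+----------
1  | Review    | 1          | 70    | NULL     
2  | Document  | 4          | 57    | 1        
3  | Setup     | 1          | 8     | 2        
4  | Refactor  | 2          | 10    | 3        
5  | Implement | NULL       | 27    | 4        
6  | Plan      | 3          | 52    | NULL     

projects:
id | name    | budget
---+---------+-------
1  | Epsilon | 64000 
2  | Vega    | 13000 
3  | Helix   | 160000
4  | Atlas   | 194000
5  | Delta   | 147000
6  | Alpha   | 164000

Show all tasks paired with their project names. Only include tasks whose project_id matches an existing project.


INNER JOIN keeps only tasks rows whose project_id matches an id in projects. Walk through each task:
  - task 1 (Review): project_id=1 -> matches Epsilon
  - task 2 (Document): project_id=4 -> matches Atlas
  - task 3 (Setup): project_id=1 -> matches Epsilon
  - task 4 (Refactor): project_id=2 -> matches Vega
  - task 5 (Implement): project_id=NULL, no match -> dropped
  - task 6 (Plan): project_id=3 -> matches Helix
So 1 of 6 rows is dropped.

SQL:
SELECT a.name, b.name AS project
FROM tasks a
INNER JOIN projects b ON a.project_id = b.id

Result:
name     | project
---------+--------
Review   | Epsilon
Document | Atlas  
Setup    | Epsilon
Refactor | Vega   
Plan     | Helix  


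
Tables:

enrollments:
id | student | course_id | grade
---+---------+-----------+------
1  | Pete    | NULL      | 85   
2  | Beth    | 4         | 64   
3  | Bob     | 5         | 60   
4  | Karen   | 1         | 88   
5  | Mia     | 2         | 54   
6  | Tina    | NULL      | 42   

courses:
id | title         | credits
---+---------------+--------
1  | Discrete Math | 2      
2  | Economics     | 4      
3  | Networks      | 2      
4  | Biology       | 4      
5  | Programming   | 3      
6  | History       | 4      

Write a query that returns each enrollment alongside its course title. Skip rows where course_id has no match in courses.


INNER JOIN keeps only enrollments rows whose course_id matches an id in courses. Walk through each enrollment:
  - enrollment 1 (Pete): course_id=NULL, no match -> dropped
  - enrollment 2 (Beth): course_id=4 -> matches Biology
  - enrollment 3 (Bob): course_id=5 -> matches Programming
  - enrollment 4 (Karen): course_id=1 -> matches Discrete Math
  - enrollment 5 (Mia): course_id=2 -> matches Economics
  - enrollment 6 (Tina): course_id=NULL, no match -> dropped
So 2 of 6 rows are dropped.

SQL:
SELECT a.student, b.title AS course
FROM enrollments a
INNER JOIN courses b ON a.course_id = b.id

Result:
student | course       
--------+--------------
Beth    | Biology      
Bob     | Programming  
Karen   | Discrete Math
Mia     | Economics    


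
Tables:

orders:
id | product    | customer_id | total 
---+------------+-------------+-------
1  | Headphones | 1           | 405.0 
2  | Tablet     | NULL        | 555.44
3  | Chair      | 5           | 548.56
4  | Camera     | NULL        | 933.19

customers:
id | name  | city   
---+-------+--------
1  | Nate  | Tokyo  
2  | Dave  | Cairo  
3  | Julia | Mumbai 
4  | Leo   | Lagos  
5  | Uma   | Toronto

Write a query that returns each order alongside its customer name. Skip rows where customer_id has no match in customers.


INNER JOIN keeps only orders rows whose customer_id matches an id in customers. Walk through each order:
  - order 1 (Headphones): customer_id=1 -> matches Nate
  - order 2 (Tablet): customer_id=NULL, no match -> dropped
  - order 3 (Chair): customer_id=5 -> matches Uma
  - order 4 (Camera): customer_id=NULL, no match -> dropped
So 2 of 4 rows are dropped.

SQL:
SELECT a.product, b.name AS customer
FROM orders a
INNER JOIN customers b ON a.customer_id = b.id

Result:
product    | customer
-----------+---------
Headphones | Nate    
Chair      | Uma     


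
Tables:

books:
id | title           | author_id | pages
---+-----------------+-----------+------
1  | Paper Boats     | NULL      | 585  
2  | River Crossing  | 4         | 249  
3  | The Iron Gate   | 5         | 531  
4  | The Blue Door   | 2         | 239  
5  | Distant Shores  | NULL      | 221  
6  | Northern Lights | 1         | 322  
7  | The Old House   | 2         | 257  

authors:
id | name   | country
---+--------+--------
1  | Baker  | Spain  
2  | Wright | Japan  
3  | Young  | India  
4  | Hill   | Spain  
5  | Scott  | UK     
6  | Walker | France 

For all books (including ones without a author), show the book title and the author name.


LEFT JOIN keeps every row from books (the left table); where author_id has no match in authors, the author columns become NULL. Walk through each book:
  - book 1 (Paper Boats): author_id=NULL, no match -> kept with NULL
  - book 2 (River Crossing): author_id=4 -> matches Hill
  - book 3 (The Iron Gate): author_id=5 -> matches Scott
  - book 4 (The Blue Door): author_id=2 -> matches Wright
  - book 5 (Distant Shores): author_id=NULL, no match -> kept with NULL
  - book 6 (Northern Lights): author_id=1 -> matches Baker
  - book 7 (The Old House): author_id=2 -> matches Wright
All 7 rows appear; 2 have NULL author.

SQL:
SELECT a.title, b.name AS author
FROM books a
LEFT JOIN authors b ON a.author_id = b.id

Result:
title           | author
----------------+-------
Paper Boats     | NULL  
River Crossing  | Hill  
The Iron Gate   | Scott 
The Blue Door   | Wright
Distant Shores  | NULL  
Northern Lights | Baker 
The Old House   | Wright


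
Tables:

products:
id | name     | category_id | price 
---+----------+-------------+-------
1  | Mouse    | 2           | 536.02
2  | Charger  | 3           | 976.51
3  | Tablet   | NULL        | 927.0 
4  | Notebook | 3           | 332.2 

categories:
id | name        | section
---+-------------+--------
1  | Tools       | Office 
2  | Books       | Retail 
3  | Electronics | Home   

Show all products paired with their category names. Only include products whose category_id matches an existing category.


INNER JOIN keeps only products rows whose category_id matches an id in categories. Walk through each product:
  - product 1 (Mouse): category_id=2 -> matches Books
  - product 2 (Charger): category_id=3 -> matches Electronics
  - product 3 (Tablet): category_id=NULL, no match -> dropped
  - product 4 (Notebook): category_id=3 -> matches Electronics
So 1 of 4 rows is dropped.

SQL:
SELECT a.name, b.name AS category
FROM products a
INNER JOIN categories b ON a.category_id = b.id

Result:
name     | category   
---------+------------
Mouse    | Books      
Charger  | Electronics
Notebook | Electronics


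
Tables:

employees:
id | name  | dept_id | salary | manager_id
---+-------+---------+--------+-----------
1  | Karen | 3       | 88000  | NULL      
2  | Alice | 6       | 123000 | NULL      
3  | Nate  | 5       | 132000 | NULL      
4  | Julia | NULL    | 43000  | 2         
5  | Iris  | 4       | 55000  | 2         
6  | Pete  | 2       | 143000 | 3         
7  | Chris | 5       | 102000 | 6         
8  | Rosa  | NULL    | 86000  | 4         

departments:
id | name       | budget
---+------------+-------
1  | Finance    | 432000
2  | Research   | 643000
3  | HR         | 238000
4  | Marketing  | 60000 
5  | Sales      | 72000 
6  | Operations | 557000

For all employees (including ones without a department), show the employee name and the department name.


LEFT JOIN keeps every row from employees (the left table); where dept_id has no match in departments, the department columns become NULL. Walk through each employee:
  - employee 1 (Karen): dept_id=3 -> matches HR
  - employee 2 (Alice): dept_id=6 -> matches Operations
  - employee 3 (Nate): dept_id=5 -> matches Sales
  - employee 4 (Julia): dept_id=NULL, no match -> kept with NULL
  - employee 5 (Iris): dept_id=4 -> matches Marketing
  - employee 6 (Pete): dept_id=2 -> matches Research
  - employee 7 (Chris): dept_id=5 -> matches Sales
  - employee 8 (Rosa): dept_id=NULL, no match -> kept with NULL
All 8 rows appear; 2 have NULL department.

SQL:
SELECT a.name, b.name AS department
FROM employees a
LEFT JOIN departments b ON a.dept_id = b.id

Result:
name  | department
------+-----------
Karen | HR        
Alice | Operations
Nate  | Sales     
Julia | NULL      
Iris  | Marketing 
Pete  | Research  
Chris | Sales     
Rosa  | NULL      


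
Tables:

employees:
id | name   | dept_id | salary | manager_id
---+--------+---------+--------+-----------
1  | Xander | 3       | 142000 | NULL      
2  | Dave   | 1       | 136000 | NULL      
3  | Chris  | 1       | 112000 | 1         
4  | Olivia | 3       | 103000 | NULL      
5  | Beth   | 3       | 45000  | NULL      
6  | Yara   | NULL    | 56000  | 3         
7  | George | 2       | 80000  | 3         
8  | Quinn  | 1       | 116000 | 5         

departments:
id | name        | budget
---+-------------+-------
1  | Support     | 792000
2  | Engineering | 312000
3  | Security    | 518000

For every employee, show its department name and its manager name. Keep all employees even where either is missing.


Two LEFT JOINs from the same base table employees: one to departments via dept_id, one to employees itself via manager_id. Both are LEFT so every employee is preserved.
Match against departments:
  - employee 1 (Xander): dept_id=3 -> matches Security
  - employee 2 (Dave): dept_id=1 -> matches Support
  - employee 3 (Chris): dept_id=1 -> matches Support
  - employee 4 (Olivia): dept_id=3 -> matches Security
  - employee 5 (Beth): dept_id=3 -> matches Security
  - employee 6 (Yara): dept_id=NULL, no match -> kept with NULL
  - employee 7 (George): dept_id=2 -> matches Engineering
  - employee 8 (Quinn): dept_id=1 -> matches Support
Match against employees (self):
  - employee 1 (Xander): manager_id=NULL -> NULL
  - employee 2 (Dave): manager_id=NULL -> NULL
  - employee 3 (Chris): manager_id=1 -> Xander
  - employee 4 (Olivia): manager_id=NULL -> NULL
  - employee 5 (Beth): manager_id=NULL -> NULL
  - employee 6 (Yara): manager_id=3 -> Chris
  - employee 7 (George): manager_id=3 -> Chris
  - employee 8 (Quinn): manager_id=5 -> Beth

SQL:
SELECT a.name, b.name AS department, c.name AS manager
FROM employees a
LEFT JOIN departments b ON a.dept_id = b.id
LEFT JOIN employees c ON a.manager_id = c.id

Result:
name   | department  | manager
-------+-------------+--------
Xander | Security    | NULL   
Dave   | Support     | NULL   
Chris  | Support     | Xander 
Olivia | Security    | NULL   
Beth   | Security    | NULL   
Yara   | NULL        | Chris  
George | Engineering | Chris  
Quinn  | Support     | Beth   


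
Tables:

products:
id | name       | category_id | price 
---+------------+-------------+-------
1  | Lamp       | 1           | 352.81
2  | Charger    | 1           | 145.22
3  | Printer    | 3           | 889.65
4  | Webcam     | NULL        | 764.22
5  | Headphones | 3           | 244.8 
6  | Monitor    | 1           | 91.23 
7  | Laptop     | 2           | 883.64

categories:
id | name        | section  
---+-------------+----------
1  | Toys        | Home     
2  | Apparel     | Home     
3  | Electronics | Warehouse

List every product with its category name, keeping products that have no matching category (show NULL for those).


LEFT JOIN keeps every row from products (the left table); where category_id has no match in categories, the category columns become NULL. Walk through each product:
  - product 1 (Lamp): category_id=1 -> matches Toys
  - product 2 (Charger): category_id=1 -> matches Toys
  - product 3 (Printer): category_id=3 -> matches Electronics
  - product 4 (Webcam): category_id=NULL, no match -> kept with NULL
  - product 5 (Headphones): category_id=3 -> matches Electronics
  - product 6 (Monitor): category_id=1 -> matches Toys
  - product 7 (Laptop): category_id=2 -> matches Apparel
All 7 rows appear; 1 has NULL category.

SQL:
SELECT a.name, b.name AS category
FROM products a
LEFT JOIN categories b ON a.category_id = b.id

Result:
name       | category   
-----------+------------
Lamp       | Toys       
Charger    | Toys       
Printer    | Electronics
Webcam     | NULL       
Headphones | Electronics
Monitor    | Toys       
Laptop     | Apparel    


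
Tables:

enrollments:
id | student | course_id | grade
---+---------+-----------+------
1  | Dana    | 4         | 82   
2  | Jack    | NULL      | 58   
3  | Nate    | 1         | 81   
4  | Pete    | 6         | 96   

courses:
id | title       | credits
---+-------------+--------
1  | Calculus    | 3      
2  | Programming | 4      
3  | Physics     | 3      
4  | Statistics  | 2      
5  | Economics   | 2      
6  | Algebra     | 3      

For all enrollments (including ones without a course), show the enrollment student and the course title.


LEFT JOIN keeps every row from enrollments (the left table); where course_id has no match in courses, the course columns become NULL. Walk through each enrollment:
  - enrollment 1 (Dana): course_id=4 -> matches Statistics
  - enrollment 2 (Jack): course_id=NULL, no match -> kept with NULL
  - enrollment 3 (Nate): course_id=1 -> matches Calculus
  - enrollment 4 (Pete): course_id=6 -> matches Algebra
All 4 rows appear; 1 has NULL course.

SQL:
SELECT a.student, b.title AS course
FROM enrollments a
LEFT JOIN courses b ON a.course_id = b.id

Result:
student | course    
--------+-----------
Dana    | Statistics
Jack    | NULL      
Nate    | Calculus  
Pete    | Algebra   


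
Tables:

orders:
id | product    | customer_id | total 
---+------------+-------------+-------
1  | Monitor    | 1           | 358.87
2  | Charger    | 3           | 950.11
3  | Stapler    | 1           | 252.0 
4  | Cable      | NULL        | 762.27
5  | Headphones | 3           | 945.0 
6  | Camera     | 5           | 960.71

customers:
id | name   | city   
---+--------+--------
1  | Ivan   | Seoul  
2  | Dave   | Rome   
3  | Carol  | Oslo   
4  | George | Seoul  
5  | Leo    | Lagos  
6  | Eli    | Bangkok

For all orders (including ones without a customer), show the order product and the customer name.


LEFT JOIN keeps every row from orders (the left table); where customer_id has no match in customers, the customer columns become NULL. Walk through each order:
  - order 1 (Monitor): customer_id=1 -> matches Ivan
  - order 2 (Charger): customer_id=3 -> matches Carol
  - order 3 (Stapler): customer_id=1 -> matches Ivan
  - order 4 (Cable): customer_id=NULL, no match -> kept with NULL
  - order 5 (Headphones): customer_id=3 -> matches Carol
  - order 6 (Camera): customer_id=5 -> matches Leo
All 6 rows appear; 1 has NULL customer.

SQL:
SELECT a.product, b.name AS customer
FROM orders a
LEFT JOIN customers b ON a.customer_id = b.id

Result:
product    | customer
-----------+---------
Monitor    | Ivan    
Charger    | Carol   
Stapler    | Ivan    
Cable      | NULL    
Headphones | Carol   
Camera     | Leo     


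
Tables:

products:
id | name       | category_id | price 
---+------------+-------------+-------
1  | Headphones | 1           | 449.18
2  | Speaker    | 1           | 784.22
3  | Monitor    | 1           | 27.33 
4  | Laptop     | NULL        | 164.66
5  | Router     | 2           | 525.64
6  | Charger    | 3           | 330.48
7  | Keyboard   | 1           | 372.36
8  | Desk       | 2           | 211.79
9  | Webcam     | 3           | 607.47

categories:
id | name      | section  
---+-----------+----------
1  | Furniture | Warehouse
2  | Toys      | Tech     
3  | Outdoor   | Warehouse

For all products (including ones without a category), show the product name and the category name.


LEFT JOIN keeps every row from products (the left table); where category_id has no match in categories, the category columns become NULL. Walk through each product:
  - product 1 (Headphones): category_id=1 -> matches Furniture
  - product 2 (Speaker): category_id=1 -> matches Furniture
  - product 3 (Monitor): category_id=1 -> matches Furniture
  - product 4 (Laptop): category_id=NULL, no match -> kept with NULL
  - product 5 (Router): category_id=2 -> matches Toys
  - product 6 (Charger): category_id=3 -> matches Outdoor
  - product 7 (Keyboard): category_id=1 -> matches Furniture
  - product 8 (Desk): category_id=2 -> matches Toys
  - product 9 (Webcam): category_id=3 -> matches Outdoor
All 9 rows appear; 1 has NULL category.

SQL:
SELECT a.name, b.name AS category
FROM products a
LEFT JOIN categories b ON a.category_id = b.id

Result:
name       | category 
-----------+----------
Headphones | Furniture
Speaker    | Furniture
Monitor    | Furniture
Laptop     | NULL     
Router     | Toys     
Charger    | Outdoor  
Keyboard   | Furniture
Desk       | Toys     
Webcam     | Outdoor  


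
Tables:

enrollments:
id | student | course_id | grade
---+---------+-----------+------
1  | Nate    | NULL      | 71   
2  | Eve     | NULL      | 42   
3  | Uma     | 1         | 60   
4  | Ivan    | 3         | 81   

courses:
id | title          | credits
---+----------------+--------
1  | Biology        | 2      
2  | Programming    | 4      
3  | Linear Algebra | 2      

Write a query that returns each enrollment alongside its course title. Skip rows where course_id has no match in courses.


INNER JOIN keeps only enrollments rows whose course_id matches an id in courses. Walk through each enrollment:
  - enrollment 1 (Nate): course_id=NULL, no match -> dropped
  - enrollment 2 (Eve): course_id=NULL, no match -> dropped
  - enrollment 3 (Uma): course_id=1 -> matches Biology
  - enrollment 4 (Ivan): course_id=3 -> matches Linear Algebra
So 2 of 4 rows are dropped.

SQL:
SELECT a.student, b.title AS course
FROM enrollments a
INNER JOIN courses b ON a.course_id = b.id

Result:
student | course        
--------+---------------
Uma     | Biology       
Ivan    | Linear Algebra


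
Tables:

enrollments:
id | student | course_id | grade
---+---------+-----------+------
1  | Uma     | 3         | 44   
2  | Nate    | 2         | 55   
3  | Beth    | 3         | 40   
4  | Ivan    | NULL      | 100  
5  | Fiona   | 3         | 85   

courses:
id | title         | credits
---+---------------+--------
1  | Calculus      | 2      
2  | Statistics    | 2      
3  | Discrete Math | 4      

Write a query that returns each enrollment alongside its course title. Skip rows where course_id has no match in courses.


INNER JOIN keeps only enrollments rows whose course_id matches an id in courses. Walk through each enrollment:
  - enrollment 1 (Uma): course_id=3 -> matches Discrete Math
  - enrollment 2 (Nate): course_id=2 -> matches Statistics
  - enrollment 3 (Beth): course_id=3 -> matches Discrete Math
  - enrollment 4 (Ivan): course_id=NULL, no match -> dropped
  - enrollment 5 (Fiona): course_id=3 -> matches Discrete Math
So 1 of 5 rows is dropped.

SQL:
SELECT a.student, b.title AS course
FROM enrollments a
INNER JOIN courses b ON a.course_id = b.id

Result:
student | course       
--------+--------------
Uma     | Discrete Math
Nate    | Statistics   
Beth    | Discrete Math
Fiona   | Discrete Math


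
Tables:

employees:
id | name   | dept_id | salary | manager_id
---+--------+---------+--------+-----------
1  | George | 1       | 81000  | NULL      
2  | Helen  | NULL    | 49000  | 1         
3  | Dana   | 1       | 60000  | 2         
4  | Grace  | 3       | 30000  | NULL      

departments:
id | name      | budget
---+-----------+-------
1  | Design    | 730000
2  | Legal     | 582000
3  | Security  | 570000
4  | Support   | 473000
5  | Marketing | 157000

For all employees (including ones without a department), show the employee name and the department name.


LEFT JOIN keeps every row from employees (the left table); where dept_id has no match in departments, the department columns become NULL. Walk through each employee:
  - employee 1 (George): dept_id=1 -> matches Design
  - employee 2 (Helen): dept_id=NULL, no match -> kept with NULL
  - employee 3 (Dana): dept_id=1 -> matches Design
  - employee 4 (Grace): dept_id=3 -> matches Security
All 4 rows appear; 1 has NULL department.

SQL:
SELECT a.name, b.name AS department
FROM employees a
LEFT JOIN departments b ON a.dept_id = b.id

Result:
name   | department
-------+-----------
George | Design    
Helen  | NULL      
Dana   | Design    
Grace  | Security  


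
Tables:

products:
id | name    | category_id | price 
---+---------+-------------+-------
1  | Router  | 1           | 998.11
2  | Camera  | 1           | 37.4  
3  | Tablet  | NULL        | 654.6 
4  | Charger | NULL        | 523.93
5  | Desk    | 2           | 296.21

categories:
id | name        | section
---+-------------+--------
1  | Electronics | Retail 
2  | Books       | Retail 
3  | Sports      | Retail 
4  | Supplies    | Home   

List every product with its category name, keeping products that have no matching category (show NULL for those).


LEFT JOIN keeps every row from products (the left table); where category_id has no match in categories, the category columns become NULL. Walk through each product:
  - product 1 (Router): category_id=1 -> matches Electronics
  - product 2 (Camera): category_id=1 -> matches Electronics
  - product 3 (Tablet): category_id=NULL, no match -> kept with NULL
  - product 4 (Charger): category_id=NULL, no match -> kept with NULL
  - product 5 (Desk): category_id=2 -> matches Books
All 5 rows appear; 2 have NULL category.

SQL:
SELECT a.name, b.name AS category
FROM products a
LEFT JOIN categories b ON a.category_id = b.id

Result:
name    | category   
--------+------------
Router  | Electronics
Camera  | Electronics
Tablet  | NULL       
Charger | NULL       
Desk    | Books      


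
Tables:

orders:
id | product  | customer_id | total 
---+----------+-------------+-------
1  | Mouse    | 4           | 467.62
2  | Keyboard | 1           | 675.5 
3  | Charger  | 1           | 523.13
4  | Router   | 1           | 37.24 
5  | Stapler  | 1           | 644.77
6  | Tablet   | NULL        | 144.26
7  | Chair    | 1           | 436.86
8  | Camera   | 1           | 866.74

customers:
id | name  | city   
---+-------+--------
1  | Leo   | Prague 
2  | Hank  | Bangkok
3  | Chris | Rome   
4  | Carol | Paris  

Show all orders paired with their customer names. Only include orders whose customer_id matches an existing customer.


INNER JOIN keeps only orders rows whose customer_id matches an id in customers. Walk through each order:
  - order 1 (Mouse): customer_id=4 -> matches Carol
  - order 2 (Keyboard): customer_id=1 -> matches Leo
  - order 3 (Charger): customer_id=1 -> matches Leo
  - order 4 (Router): customer_id=1 -> matches Leo
  - order 5 (Stapler): customer_id=1 -> matches Leo
  - order 6 (Tablet): customer_id=NULL, no match -> dropped
  - order 7 (Chair): customer_id=1 -> matches Leo
  - order 8 (Camera): customer_id=1 -> matches Leo
So 1 of 8 rows is dropped.

SQL:
SELECT a.product, b.name AS customer
FROM orders a
INNER JOIN customers b ON a.customer_id = b.id

Result:
product  | customer
---------+---------
Mouse    | Carol   
Keyboard | Leo     
Charger  | Leo     
Router   | Leo     
Stapler  | Leo     
Chair    | Leo     
Camera   | Leo     


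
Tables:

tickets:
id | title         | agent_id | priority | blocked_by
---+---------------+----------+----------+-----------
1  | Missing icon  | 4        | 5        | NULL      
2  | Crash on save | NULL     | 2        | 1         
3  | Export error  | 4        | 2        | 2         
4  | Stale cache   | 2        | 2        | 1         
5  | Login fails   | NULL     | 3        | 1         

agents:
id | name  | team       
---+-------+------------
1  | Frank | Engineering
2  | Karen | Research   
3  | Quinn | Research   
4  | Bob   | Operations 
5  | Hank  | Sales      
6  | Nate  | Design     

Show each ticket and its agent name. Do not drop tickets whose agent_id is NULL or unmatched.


LEFT JOIN keeps every row from tickets (the left table); where agent_id has no match in agents, the agent columns become NULL. Walk through each ticket:
  - ticket 1 (Missing icon): agent_id=4 -> matches Bob
  - ticket 2 (Crash on save): agent_id=NULL, no match -> kept with NULL
  - ticket 3 (Export error): agent_id=4 -> matches Bob
  - ticket 4 (Stale cache): agent_id=2 -> matches Karen
  - ticket 5 (Login fails): agent_id=NULL, no match -> kept with NULL
All 5 rows appear; 2 have NULL agent.

SQL:
SELECT a.title, b.name AS agent
FROM tickets a
LEFT JOIN agents b ON a.agent_id = b.id

Result:
title         | agent
--------------+------
Missing icon  | Bob  
Crash on save | NULL 
Export error  | Bob  
Stale cache   | Karen
Login fails   | NULL 


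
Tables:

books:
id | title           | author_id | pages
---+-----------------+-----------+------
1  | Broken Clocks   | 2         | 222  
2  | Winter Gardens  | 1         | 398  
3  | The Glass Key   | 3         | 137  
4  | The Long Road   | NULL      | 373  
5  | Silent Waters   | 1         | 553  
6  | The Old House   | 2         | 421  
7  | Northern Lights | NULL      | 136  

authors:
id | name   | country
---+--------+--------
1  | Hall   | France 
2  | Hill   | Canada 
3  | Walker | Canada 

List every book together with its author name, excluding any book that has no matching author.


INNER JOIN keeps only books rows whose author_id matches an id in authors. Walk through each book:
  - book 1 (Broken Clocks): author_id=2 -> matches Hill
  - book 2 (Winter Gardens): author_id=1 -> matches Hall
  - book 3 (The Glass Key): author_id=3 -> matches Walker
  - book 4 (The Long Road): author_id=NULL, no match -> dropped
  - book 5 (Silent Waters): author_id=1 -> matches Hall
  - book 6 (The Old House): author_id=2 -> matches Hill
  - book 7 (Northern Lights): author_id=NULL, no match -> dropped
So 2 of 7 rows are dropped.

SQL:
SELECT a.title, b.name AS author
FROM books a
INNER JOIN authors b ON a.author_id = b.id

Result:
title          | author
---------------+-------
Broken Clocks  | Hill  
Winter Gardens | Hall  
The Glass Key  | Walker
Silent Waters  | Hall  
The Old House  | Hill  


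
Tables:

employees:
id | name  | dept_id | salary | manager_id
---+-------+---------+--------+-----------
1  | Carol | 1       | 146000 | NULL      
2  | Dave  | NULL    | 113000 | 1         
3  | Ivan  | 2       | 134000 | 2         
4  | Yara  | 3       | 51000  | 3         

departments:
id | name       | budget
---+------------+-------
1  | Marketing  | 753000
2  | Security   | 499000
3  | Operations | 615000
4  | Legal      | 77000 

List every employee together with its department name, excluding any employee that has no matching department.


INNER JOIN keeps only employees rows whose dept_id matches an id in departments. Walk through each employee:
  - employee 1 (Carol): dept_id=1 -> matches Marketing
  - employee 2 (Dave): dept_id=NULL, no match -> dropped
  - employee 3 (Ivan): dept_id=2 -> matches Security
  - employee 4 (Yara): dept_id=3 -> matches Operations
So 1 of 4 rows is dropped.

SQL:
SELECT a.name, b.name AS department
FROM employees a
INNER JOIN departments b ON a.dept_id = b.id

Result:
name  | department
------+-----------
Carol | Marketing 
Ivan  | Security  
Yara  | Operations


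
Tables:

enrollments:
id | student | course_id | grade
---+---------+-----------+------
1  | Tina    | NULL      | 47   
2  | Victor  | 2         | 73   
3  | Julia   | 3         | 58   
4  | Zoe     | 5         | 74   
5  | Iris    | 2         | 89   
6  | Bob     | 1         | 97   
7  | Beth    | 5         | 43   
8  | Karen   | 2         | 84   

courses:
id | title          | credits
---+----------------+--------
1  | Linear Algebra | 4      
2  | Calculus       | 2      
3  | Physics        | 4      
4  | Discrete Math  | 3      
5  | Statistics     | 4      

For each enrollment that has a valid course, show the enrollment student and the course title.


INNER JOIN keeps only enrollments rows whose course_id matches an id in courses. Walk through each enrollment:
  - enrollment 1 (Tina): course_id=NULL, no match -> dropped
  - enrollment 2 (Victor): course_id=2 -> matches Calculus
  - enrollment 3 (Julia): course_id=3 -> matches Physics
  - enrollment 4 (Zoe): course_id=5 -> matches Statistics
  - enrollment 5 (Iris): course_id=2 -> matches Calculus
  - enrollment 6 (Bob): course_id=1 -> matches Linear Algebra
  - enrollment 7 (Beth): course_id=5 -> matches Statistics
  - enrollment 8 (Karen): course_id=2 -> matches Calculus
So 1 of 8 rows is dropped.

SQL:
SELECT a.student, b.title AS course
FROM enrollments a
INNER JOIN courses b ON a.course_id = b.id

Result:
student | course        
--------+---------------
Victor  | Calculus      
Julia   | Physics       
Zoe     | Statistics    
Iris    | Calculus      
Bob     | Linear Algebra
Beth    | Statistics    
Karen   | Calculus      
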